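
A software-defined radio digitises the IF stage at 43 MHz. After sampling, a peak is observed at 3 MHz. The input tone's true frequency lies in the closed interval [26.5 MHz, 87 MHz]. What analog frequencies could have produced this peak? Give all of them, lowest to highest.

40 MHz, 46 MHz, 83 MHz

Frequencies that alias to 3 MHz are k·fs ± 3 MHz for integer k ≥ 0.
k=0: 3 MHz.
k=1: 40 MHz, 46 MHz.
k=2: 83 MHz, 89 MHz.
k=3: 126 MHz, 132 MHz.
Within [26.5 MHz, 87 MHz]: 40 MHz, 46 MHz, 83 MHz.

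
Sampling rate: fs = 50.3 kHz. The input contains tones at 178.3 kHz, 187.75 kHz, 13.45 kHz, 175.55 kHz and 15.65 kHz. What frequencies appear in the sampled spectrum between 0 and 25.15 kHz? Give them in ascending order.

13.45 kHz, 15.65 kHz, 22.9 kHz, 24.65 kHz

fs/2 = 25.15 kHz.
178.3 kHz mod fs = 27.4 kHz.
27.4 kHz > fs/2 = 25.15 kHz, folds to fs − 27.4 kHz = 22.9 kHz.
187.75 kHz mod fs = 36.85 kHz.
36.85 kHz > fs/2 = 25.15 kHz, folds to fs − 36.85 kHz = 13.45 kHz.
13.45 kHz ≤ fs/2 = 25.15 kHz, passes unchanged.
175.55 kHz mod fs = 24.65 kHz.
24.65 kHz ≤ fs/2 = 25.15 kHz, appears at 24.65 kHz.
15.65 kHz ≤ fs/2 = 25.15 kHz, passes unchanged.
Distinct values: {13.45 kHz, 15.65 kHz, 22.9 kHz, 24.65 kHz}.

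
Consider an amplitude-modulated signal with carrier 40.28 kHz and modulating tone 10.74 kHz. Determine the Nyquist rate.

AM sidebands sit at fc ± fm = 29.54 kHz and 51.02 kHz.
Highest-frequency component: 51.02 kHz.
Nyquist rate = 2 × 51.02 kHz = 102.04 kHz.

102.04 kHz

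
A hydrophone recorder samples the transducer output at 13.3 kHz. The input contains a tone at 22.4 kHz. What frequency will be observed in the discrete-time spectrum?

22.4 kHz mod fs = 9.1 kHz.
9.1 kHz > fs/2 = 6.65 kHz, folds to fs − 9.1 kHz = 4.2 kHz.

4.2 kHz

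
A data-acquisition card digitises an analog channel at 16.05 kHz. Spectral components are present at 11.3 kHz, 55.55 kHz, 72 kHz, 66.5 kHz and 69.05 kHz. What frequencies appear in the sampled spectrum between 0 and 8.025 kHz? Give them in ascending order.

fs/2 = 8.025 kHz.
11.3 kHz > fs/2 = 8.025 kHz, folds to fs − 11.3 kHz = 4.75 kHz.
55.55 kHz mod fs = 7.4 kHz.
7.4 kHz ≤ fs/2 = 8.025 kHz, appears at 7.4 kHz.
72 kHz mod fs = 7.8 kHz.
7.8 kHz ≤ fs/2 = 8.025 kHz, appears at 7.8 kHz.
66.5 kHz mod fs = 2.3 kHz.
2.3 kHz ≤ fs/2 = 8.025 kHz, appears at 2.3 kHz.
69.05 kHz mod fs = 4.85 kHz.
4.85 kHz ≤ fs/2 = 8.025 kHz, appears at 4.85 kHz.
Distinct values: {2.3 kHz, 4.75 kHz, 4.85 kHz, 7.4 kHz, 7.8 kHz}.

2.3 kHz, 4.75 kHz, 4.85 kHz, 7.4 kHz, 7.8 kHz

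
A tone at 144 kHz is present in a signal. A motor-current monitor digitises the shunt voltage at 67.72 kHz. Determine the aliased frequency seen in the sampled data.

8.56 kHz

144 kHz mod fs = 8.56 kHz.
8.56 kHz ≤ fs/2 = 33.86 kHz, appears at 8.56 kHz.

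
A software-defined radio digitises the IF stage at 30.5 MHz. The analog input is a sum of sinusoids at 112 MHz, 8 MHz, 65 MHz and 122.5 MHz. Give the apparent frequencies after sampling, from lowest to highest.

fs/2 = 15.25 MHz.
112 MHz mod fs = 20.5 MHz.
20.5 MHz > fs/2 = 15.25 MHz, folds to fs − 20.5 MHz = 10 MHz.
8 MHz ≤ fs/2 = 15.25 MHz, passes unchanged.
65 MHz mod fs = 4 MHz.
4 MHz ≤ fs/2 = 15.25 MHz, appears at 4 MHz.
122.5 MHz mod fs = 0.5 MHz.
0.5 MHz ≤ fs/2 = 15.25 MHz, appears at 0.5 MHz.
Distinct values: {0.5 MHz, 4 MHz, 8 MHz, 10 MHz}.

0.5 MHz, 4 MHz, 8 MHz, 10 MHz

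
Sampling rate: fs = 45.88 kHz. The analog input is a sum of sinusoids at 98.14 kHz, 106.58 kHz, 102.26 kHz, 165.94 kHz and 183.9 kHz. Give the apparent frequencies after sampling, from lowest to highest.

0.38 kHz, 6.38 kHz, 10.5 kHz, 14.82 kHz, 17.58 kHz

fs/2 = 22.94 kHz.
98.14 kHz mod fs = 6.38 kHz.
6.38 kHz ≤ fs/2 = 22.94 kHz, appears at 6.38 kHz.
106.58 kHz mod fs = 14.82 kHz.
14.82 kHz ≤ fs/2 = 22.94 kHz, appears at 14.82 kHz.
102.26 kHz mod fs = 10.5 kHz.
10.5 kHz ≤ fs/2 = 22.94 kHz, appears at 10.5 kHz.
165.94 kHz mod fs = 28.3 kHz.
28.3 kHz > fs/2 = 22.94 kHz, folds to fs − 28.3 kHz = 17.58 kHz.
183.9 kHz mod fs = 0.38 kHz.
0.38 kHz ≤ fs/2 = 22.94 kHz, appears at 0.38 kHz.
Distinct values: {0.38 kHz, 6.38 kHz, 10.5 kHz, 14.82 kHz, 17.58 kHz}.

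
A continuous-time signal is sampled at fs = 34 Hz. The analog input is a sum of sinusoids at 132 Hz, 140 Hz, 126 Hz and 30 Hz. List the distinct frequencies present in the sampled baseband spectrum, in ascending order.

4 Hz, 10 Hz

fs/2 = 17 Hz.
132 Hz mod fs = 30 Hz.
30 Hz > fs/2 = 17 Hz, folds to fs − 30 Hz = 4 Hz.
140 Hz mod fs = 4 Hz.
4 Hz ≤ fs/2 = 17 Hz, appears at 4 Hz.
126 Hz mod fs = 24 Hz.
24 Hz > fs/2 = 17 Hz, folds to fs − 24 Hz = 10 Hz.
30 Hz > fs/2 = 17 Hz, folds to fs − 30 Hz = 4 Hz.
Distinct values: {4 Hz, 10 Hz}.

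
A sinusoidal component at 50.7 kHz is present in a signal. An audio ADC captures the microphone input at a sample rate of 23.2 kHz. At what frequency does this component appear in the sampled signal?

50.7 kHz mod fs = 4.3 kHz.
4.3 kHz ≤ fs/2 = 11.6 kHz, appears at 4.3 kHz.

4.3 kHz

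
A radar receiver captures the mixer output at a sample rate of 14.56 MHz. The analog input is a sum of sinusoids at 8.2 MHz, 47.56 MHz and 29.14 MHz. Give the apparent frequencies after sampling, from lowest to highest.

fs/2 = 7.28 MHz.
8.2 MHz > fs/2 = 7.28 MHz, folds to fs − 8.2 MHz = 6.36 MHz.
47.56 MHz mod fs = 3.88 MHz.
3.88 MHz ≤ fs/2 = 7.28 MHz, appears at 3.88 MHz.
29.14 MHz mod fs = 0.02 MHz.
0.02 MHz ≤ fs/2 = 7.28 MHz, appears at 0.02 MHz.
Distinct values: {0.02 MHz, 3.88 MHz, 6.36 MHz}.

0.02 MHz, 3.88 MHz, 6.36 MHz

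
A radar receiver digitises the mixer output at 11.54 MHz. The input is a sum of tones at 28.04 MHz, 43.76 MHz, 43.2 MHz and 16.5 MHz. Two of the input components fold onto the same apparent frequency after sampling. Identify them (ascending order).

16.5 MHz, 28.04 MHz

fs/2 = 5.77 MHz.
28.04 MHz mod fs = 4.96 MHz.
4.96 MHz ≤ fs/2 = 5.77 MHz, appears at 4.96 MHz.
43.76 MHz mod fs = 9.14 MHz.
9.14 MHz > fs/2 = 5.77 MHz, folds to fs − 9.14 MHz = 2.4 MHz.
43.2 MHz mod fs = 8.58 MHz.
8.58 MHz > fs/2 = 5.77 MHz, folds to fs − 8.58 MHz = 2.96 MHz.
16.5 MHz mod fs = 4.96 MHz.
4.96 MHz ≤ fs/2 = 5.77 MHz, appears at 4.96 MHz.
16.5 MHz and 28.04 MHz both map to 4.96 MHz.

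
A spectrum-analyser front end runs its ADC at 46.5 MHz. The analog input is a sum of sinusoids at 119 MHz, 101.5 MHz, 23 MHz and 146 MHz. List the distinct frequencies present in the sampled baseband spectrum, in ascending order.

fs/2 = 23.25 MHz.
119 MHz mod fs = 26 MHz.
26 MHz > fs/2 = 23.25 MHz, folds to fs − 26 MHz = 20.5 MHz.
101.5 MHz mod fs = 8.5 MHz.
8.5 MHz ≤ fs/2 = 23.25 MHz, appears at 8.5 MHz.
23 MHz ≤ fs/2 = 23.25 MHz, passes unchanged.
146 MHz mod fs = 6.5 MHz.
6.5 MHz ≤ fs/2 = 23.25 MHz, appears at 6.5 MHz.
Distinct values: {6.5 MHz, 8.5 MHz, 20.5 MHz, 23 MHz}.

6.5 MHz, 8.5 MHz, 20.5 MHz, 23 MHz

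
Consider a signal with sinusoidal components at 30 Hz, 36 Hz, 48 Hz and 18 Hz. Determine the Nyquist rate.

96 Hz

Highest-frequency component: 48 Hz.
Nyquist rate = 2 × 48 Hz = 96 Hz.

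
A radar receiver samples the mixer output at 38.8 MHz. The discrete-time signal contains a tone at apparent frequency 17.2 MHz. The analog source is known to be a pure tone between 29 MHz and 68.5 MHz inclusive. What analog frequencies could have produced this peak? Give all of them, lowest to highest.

Frequencies that alias to 17.2 MHz are k·fs ± 17.2 MHz for integer k ≥ 0.
k=0: 17.2 MHz.
k=1: 21.6 MHz, 56 MHz.
k=2: 60.4 MHz, 94.8 MHz.
k=3: 99.2 MHz, 133.6 MHz.
Within [29 MHz, 68.5 MHz]: 56 MHz, 60.4 MHz.

56 MHz, 60.4 MHz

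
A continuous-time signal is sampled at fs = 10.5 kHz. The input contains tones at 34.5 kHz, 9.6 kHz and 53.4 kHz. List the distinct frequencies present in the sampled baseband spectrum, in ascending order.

fs/2 = 5.25 kHz.
34.5 kHz mod fs = 3 kHz.
3 kHz ≤ fs/2 = 5.25 kHz, appears at 3 kHz.
9.6 kHz > fs/2 = 5.25 kHz, folds to fs − 9.6 kHz = 0.9 kHz.
53.4 kHz mod fs = 0.9 kHz.
0.9 kHz ≤ fs/2 = 5.25 kHz, appears at 0.9 kHz.
Distinct values: {0.9 kHz, 3 kHz}.

0.9 kHz, 3 kHz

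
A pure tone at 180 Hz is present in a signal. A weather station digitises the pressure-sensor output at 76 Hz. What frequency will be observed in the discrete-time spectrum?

180 Hz mod fs = 28 Hz.
28 Hz ≤ fs/2 = 38 Hz, appears at 28 Hz.

28 Hz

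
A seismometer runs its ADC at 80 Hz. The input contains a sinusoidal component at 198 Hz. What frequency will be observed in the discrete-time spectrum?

198 Hz mod fs = 38 Hz.
38 Hz ≤ fs/2 = 40 Hz, appears at 38 Hz.

38 Hz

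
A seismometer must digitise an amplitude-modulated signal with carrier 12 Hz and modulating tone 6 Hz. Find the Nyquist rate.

36 Hz

AM sidebands sit at fc ± fm = 6 Hz and 18 Hz.
Highest-frequency component: 18 Hz.
Nyquist rate = 2 × 18 Hz = 36 Hz.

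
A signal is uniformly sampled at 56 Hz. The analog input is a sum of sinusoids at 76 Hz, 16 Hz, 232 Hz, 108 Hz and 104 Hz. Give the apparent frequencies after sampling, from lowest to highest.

fs/2 = 28 Hz.
76 Hz mod fs = 20 Hz.
20 Hz ≤ fs/2 = 28 Hz, appears at 20 Hz.
16 Hz ≤ fs/2 = 28 Hz, passes unchanged.
232 Hz mod fs = 8 Hz.
8 Hz ≤ fs/2 = 28 Hz, appears at 8 Hz.
108 Hz mod fs = 52 Hz.
52 Hz > fs/2 = 28 Hz, folds to fs − 52 Hz = 4 Hz.
104 Hz mod fs = 48 Hz.
48 Hz > fs/2 = 28 Hz, folds to fs − 48 Hz = 8 Hz.
Distinct values: {4 Hz, 8 Hz, 16 Hz, 20 Hz}.

4 Hz, 8 Hz, 16 Hz, 20 Hz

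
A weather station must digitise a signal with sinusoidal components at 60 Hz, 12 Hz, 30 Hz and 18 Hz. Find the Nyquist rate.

Highest-frequency component: 60 Hz.
Nyquist rate = 2 × 60 Hz = 120 Hz.

120 Hz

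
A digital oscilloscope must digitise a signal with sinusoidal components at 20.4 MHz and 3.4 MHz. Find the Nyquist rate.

Highest-frequency component: 20.4 MHz.
Nyquist rate = 2 × 20.4 MHz = 40.8 MHz.

40.8 MHz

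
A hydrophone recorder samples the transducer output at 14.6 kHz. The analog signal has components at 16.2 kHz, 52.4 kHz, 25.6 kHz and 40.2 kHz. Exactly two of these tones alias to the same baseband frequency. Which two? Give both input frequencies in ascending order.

fs/2 = 7.3 kHz.
16.2 kHz mod fs = 1.6 kHz.
1.6 kHz ≤ fs/2 = 7.3 kHz, appears at 1.6 kHz.
52.4 kHz mod fs = 8.6 kHz.
8.6 kHz > fs/2 = 7.3 kHz, folds to fs − 8.6 kHz = 6 kHz.
25.6 kHz mod fs = 11 kHz.
11 kHz > fs/2 = 7.3 kHz, folds to fs − 11 kHz = 3.6 kHz.
40.2 kHz mod fs = 11 kHz.
11 kHz > fs/2 = 7.3 kHz, folds to fs − 11 kHz = 3.6 kHz.
25.6 kHz and 40.2 kHz both map to 3.6 kHz.

25.6 kHz, 40.2 kHz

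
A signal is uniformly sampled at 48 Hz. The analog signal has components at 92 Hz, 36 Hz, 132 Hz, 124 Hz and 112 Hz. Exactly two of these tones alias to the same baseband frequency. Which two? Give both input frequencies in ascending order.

36 Hz, 132 Hz

fs/2 = 24 Hz.
92 Hz mod fs = 44 Hz.
44 Hz > fs/2 = 24 Hz, folds to fs − 44 Hz = 4 Hz.
36 Hz > fs/2 = 24 Hz, folds to fs − 36 Hz = 12 Hz.
132 Hz mod fs = 36 Hz.
36 Hz > fs/2 = 24 Hz, folds to fs − 36 Hz = 12 Hz.
124 Hz mod fs = 28 Hz.
28 Hz > fs/2 = 24 Hz, folds to fs − 28 Hz = 20 Hz.
112 Hz mod fs = 16 Hz.
16 Hz ≤ fs/2 = 24 Hz, appears at 16 Hz.
36 Hz and 132 Hz both map to 12 Hz.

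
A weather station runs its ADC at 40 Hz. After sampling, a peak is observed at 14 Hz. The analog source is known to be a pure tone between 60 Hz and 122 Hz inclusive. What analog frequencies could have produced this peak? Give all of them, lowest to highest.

66 Hz, 94 Hz, 106 Hz

Frequencies that alias to 14 Hz are k·fs ± 14 Hz for integer k ≥ 0.
k=0: 14 Hz.
k=1: 26 Hz, 54 Hz.
k=2: 66 Hz, 94 Hz.
k=3: 106 Hz, 134 Hz.
k=4: 146 Hz, 174 Hz.
Within [60 Hz, 122 Hz]: 66 Hz, 94 Hz, 106 Hz.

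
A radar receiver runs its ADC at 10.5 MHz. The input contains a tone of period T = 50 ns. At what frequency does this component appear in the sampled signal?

1 MHz

T = 50 ns → f = 1/T = 20 MHz.
20 MHz mod fs = 9.5 MHz.
9.5 MHz > fs/2 = 5.25 MHz, folds to fs − 9.5 MHz = 1 MHz.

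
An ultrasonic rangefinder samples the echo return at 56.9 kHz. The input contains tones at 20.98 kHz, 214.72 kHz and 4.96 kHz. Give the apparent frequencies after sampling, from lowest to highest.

4.96 kHz, 12.88 kHz, 20.98 kHz

fs/2 = 28.45 kHz.
20.98 kHz ≤ fs/2 = 28.45 kHz, passes unchanged.
214.72 kHz mod fs = 44.02 kHz.
44.02 kHz > fs/2 = 28.45 kHz, folds to fs − 44.02 kHz = 12.88 kHz.
4.96 kHz ≤ fs/2 = 28.45 kHz, passes unchanged.
Distinct values: {4.96 kHz, 12.88 kHz, 20.98 kHz}.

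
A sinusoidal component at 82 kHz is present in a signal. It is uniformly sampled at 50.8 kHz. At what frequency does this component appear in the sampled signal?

82 kHz mod fs = 31.2 kHz.
31.2 kHz > fs/2 = 25.4 kHz, folds to fs − 31.2 kHz = 19.6 kHz.

19.6 kHz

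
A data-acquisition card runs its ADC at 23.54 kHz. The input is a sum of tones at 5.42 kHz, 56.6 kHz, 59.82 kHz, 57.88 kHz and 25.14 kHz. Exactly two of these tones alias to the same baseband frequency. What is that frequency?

fs/2 = 11.77 kHz.
5.42 kHz ≤ fs/2 = 11.77 kHz, passes unchanged.
56.6 kHz mod fs = 9.52 kHz.
9.52 kHz ≤ fs/2 = 11.77 kHz, appears at 9.52 kHz.
59.82 kHz mod fs = 12.74 kHz.
12.74 kHz > fs/2 = 11.77 kHz, folds to fs − 12.74 kHz = 10.8 kHz.
57.88 kHz mod fs = 10.8 kHz.
10.8 kHz ≤ fs/2 = 11.77 kHz, appears at 10.8 kHz.
25.14 kHz mod fs = 1.6 kHz.
1.6 kHz ≤ fs/2 = 11.77 kHz, appears at 1.6 kHz.
57.88 kHz and 59.82 kHz both map to 10.8 kHz.

10.8 kHz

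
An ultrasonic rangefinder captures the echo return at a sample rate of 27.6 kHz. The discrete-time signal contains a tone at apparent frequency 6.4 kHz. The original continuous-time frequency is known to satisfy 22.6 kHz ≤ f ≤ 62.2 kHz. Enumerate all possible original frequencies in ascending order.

34 kHz, 48.8 kHz, 61.6 kHz

Frequencies that alias to 6.4 kHz are k·fs ± 6.4 kHz for integer k ≥ 0.
k=0: 6.4 kHz.
k=1: 21.2 kHz, 34 kHz.
k=2: 48.8 kHz, 61.6 kHz.
k=3: 76.4 kHz, 89.2 kHz.
Within [22.6 kHz, 62.2 kHz]: 34 kHz, 48.8 kHz, 61.6 kHz.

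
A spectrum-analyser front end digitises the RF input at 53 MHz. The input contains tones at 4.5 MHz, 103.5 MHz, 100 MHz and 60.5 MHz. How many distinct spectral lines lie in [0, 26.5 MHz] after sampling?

4

fs/2 = 26.5 MHz.
4.5 MHz ≤ fs/2 = 26.5 MHz, passes unchanged.
103.5 MHz mod fs = 50.5 MHz.
50.5 MHz > fs/2 = 26.5 MHz, folds to fs − 50.5 MHz = 2.5 MHz.
100 MHz mod fs = 47 MHz.
47 MHz > fs/2 = 26.5 MHz, folds to fs − 47 MHz = 6 MHz.
60.5 MHz mod fs = 7.5 MHz.
7.5 MHz ≤ fs/2 = 26.5 MHz, appears at 7.5 MHz.
Distinct values: {2.5 MHz, 4.5 MHz, 6 MHz, 7.5 MHz} → 4.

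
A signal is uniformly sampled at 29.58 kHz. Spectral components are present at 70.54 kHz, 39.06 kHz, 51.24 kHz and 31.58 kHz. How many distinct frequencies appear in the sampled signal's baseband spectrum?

4

fs/2 = 14.79 kHz.
70.54 kHz mod fs = 11.38 kHz.
11.38 kHz ≤ fs/2 = 14.79 kHz, appears at 11.38 kHz.
39.06 kHz mod fs = 9.48 kHz.
9.48 kHz ≤ fs/2 = 14.79 kHz, appears at 9.48 kHz.
51.24 kHz mod fs = 21.66 kHz.
21.66 kHz > fs/2 = 14.79 kHz, folds to fs − 21.66 kHz = 7.92 kHz.
31.58 kHz mod fs = 2 kHz.
2 kHz ≤ fs/2 = 14.79 kHz, appears at 2 kHz.
Distinct values: {2 kHz, 7.92 kHz, 9.48 kHz, 11.38 kHz} → 4.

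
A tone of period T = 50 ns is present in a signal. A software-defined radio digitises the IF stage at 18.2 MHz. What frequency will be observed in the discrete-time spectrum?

T = 50 ns → f = 1/T = 20 MHz.
20 MHz mod fs = 1.8 MHz.
1.8 MHz ≤ fs/2 = 9.1 MHz, appears at 1.8 MHz.

1.8 MHz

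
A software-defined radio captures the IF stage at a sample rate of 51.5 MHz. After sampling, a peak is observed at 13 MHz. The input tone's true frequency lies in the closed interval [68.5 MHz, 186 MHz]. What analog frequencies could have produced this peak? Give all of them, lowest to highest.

Frequencies that alias to 13 MHz are k·fs ± 13 MHz for integer k ≥ 0.
k=0: 13 MHz.
k=1: 38.5 MHz, 64.5 MHz.
k=2: 90 MHz, 116 MHz.
k=3: 141.5 MHz, 167.5 MHz.
k=4: 193 MHz, 219 MHz.
Within [68.5 MHz, 186 MHz]: 90 MHz, 116 MHz, 141.5 MHz, 167.5 MHz.

90 MHz, 116 MHz, 141.5 MHz, 167.5 MHz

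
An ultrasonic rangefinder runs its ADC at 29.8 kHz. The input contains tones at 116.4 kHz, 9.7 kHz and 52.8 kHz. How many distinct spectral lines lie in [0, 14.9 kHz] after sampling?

fs/2 = 14.9 kHz.
116.4 kHz mod fs = 27 kHz.
27 kHz > fs/2 = 14.9 kHz, folds to fs − 27 kHz = 2.8 kHz.
9.7 kHz ≤ fs/2 = 14.9 kHz, passes unchanged.
52.8 kHz mod fs = 23 kHz.
23 kHz > fs/2 = 14.9 kHz, folds to fs − 23 kHz = 6.8 kHz.
Distinct values: {2.8 kHz, 6.8 kHz, 9.7 kHz} → 3.

3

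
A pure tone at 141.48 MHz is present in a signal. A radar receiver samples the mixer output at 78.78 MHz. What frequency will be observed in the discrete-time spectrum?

16.08 MHz

141.48 MHz mod fs = 62.7 MHz.
62.7 MHz > fs/2 = 39.39 MHz, folds to fs − 62.7 MHz = 16.08 MHz.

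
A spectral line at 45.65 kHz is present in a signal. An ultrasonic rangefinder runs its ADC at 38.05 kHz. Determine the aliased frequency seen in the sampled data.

45.65 kHz mod fs = 7.6 kHz.
7.6 kHz ≤ fs/2 = 19.025 kHz, appears at 7.6 kHz.

7.6 kHz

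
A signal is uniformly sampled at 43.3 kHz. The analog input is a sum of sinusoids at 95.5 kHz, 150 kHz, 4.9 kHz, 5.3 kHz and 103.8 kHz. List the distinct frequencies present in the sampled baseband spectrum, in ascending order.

fs/2 = 21.65 kHz.
95.5 kHz mod fs = 8.9 kHz.
8.9 kHz ≤ fs/2 = 21.65 kHz, appears at 8.9 kHz.
150 kHz mod fs = 20.1 kHz.
20.1 kHz ≤ fs/2 = 21.65 kHz, appears at 20.1 kHz.
4.9 kHz ≤ fs/2 = 21.65 kHz, passes unchanged.
5.3 kHz ≤ fs/2 = 21.65 kHz, passes unchanged.
103.8 kHz mod fs = 17.2 kHz.
17.2 kHz ≤ fs/2 = 21.65 kHz, appears at 17.2 kHz.
Distinct values: {4.9 kHz, 5.3 kHz, 8.9 kHz, 17.2 kHz, 20.1 kHz}.

4.9 kHz, 5.3 kHz, 8.9 kHz, 17.2 kHz, 20.1 kHz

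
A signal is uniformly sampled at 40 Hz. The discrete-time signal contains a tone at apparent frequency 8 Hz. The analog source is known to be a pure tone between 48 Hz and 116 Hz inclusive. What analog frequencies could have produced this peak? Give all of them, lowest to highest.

Frequencies that alias to 8 Hz are k·fs ± 8 Hz for integer k ≥ 0.
k=0: 8 Hz.
k=1: 32 Hz, 48 Hz.
k=2: 72 Hz, 88 Hz.
k=3: 112 Hz, 128 Hz.
k=4: 152 Hz, 168 Hz.
Within [48 Hz, 116 Hz]: 48 Hz, 72 Hz, 88 Hz, 112 Hz.

48 Hz, 72 Hz, 88 Hz, 112 Hz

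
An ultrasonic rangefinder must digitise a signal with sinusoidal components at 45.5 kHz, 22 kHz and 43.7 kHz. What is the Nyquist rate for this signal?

91 kHz

Highest-frequency component: 45.5 kHz.
Nyquist rate = 2 × 45.5 kHz = 91 kHz.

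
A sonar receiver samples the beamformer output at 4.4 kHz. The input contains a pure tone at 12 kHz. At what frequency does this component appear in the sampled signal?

1.2 kHz

12 kHz mod fs = 3.2 kHz.
3.2 kHz > fs/2 = 2.2 kHz, folds to fs − 3.2 kHz = 1.2 kHz.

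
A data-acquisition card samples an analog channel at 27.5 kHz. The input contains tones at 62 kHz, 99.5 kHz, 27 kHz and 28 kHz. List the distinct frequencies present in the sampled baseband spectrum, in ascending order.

fs/2 = 13.75 kHz.
62 kHz mod fs = 7 kHz.
7 kHz ≤ fs/2 = 13.75 kHz, appears at 7 kHz.
99.5 kHz mod fs = 17 kHz.
17 kHz > fs/2 = 13.75 kHz, folds to fs − 17 kHz = 10.5 kHz.
27 kHz > fs/2 = 13.75 kHz, folds to fs − 27 kHz = 0.5 kHz.
28 kHz mod fs = 0.5 kHz.
0.5 kHz ≤ fs/2 = 13.75 kHz, appears at 0.5 kHz.
Distinct values: {0.5 kHz, 7 kHz, 10.5 kHz}.

0.5 kHz, 7 kHz, 10.5 kHz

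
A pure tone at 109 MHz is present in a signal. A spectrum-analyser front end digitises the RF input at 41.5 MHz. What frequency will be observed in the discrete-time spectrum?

109 MHz mod fs = 26 MHz.
26 MHz > fs/2 = 20.75 MHz, folds to fs − 26 MHz = 15.5 MHz.

15.5 MHz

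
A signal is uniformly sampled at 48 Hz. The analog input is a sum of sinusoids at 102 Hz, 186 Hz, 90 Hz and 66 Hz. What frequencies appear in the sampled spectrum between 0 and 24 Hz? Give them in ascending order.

6 Hz, 18 Hz

fs/2 = 24 Hz.
102 Hz mod fs = 6 Hz.
6 Hz ≤ fs/2 = 24 Hz, appears at 6 Hz.
186 Hz mod fs = 42 Hz.
42 Hz > fs/2 = 24 Hz, folds to fs − 42 Hz = 6 Hz.
90 Hz mod fs = 42 Hz.
42 Hz > fs/2 = 24 Hz, folds to fs − 42 Hz = 6 Hz.
66 Hz mod fs = 18 Hz.
18 Hz ≤ fs/2 = 24 Hz, appears at 18 Hz.
Distinct values: {6 Hz, 18 Hz}.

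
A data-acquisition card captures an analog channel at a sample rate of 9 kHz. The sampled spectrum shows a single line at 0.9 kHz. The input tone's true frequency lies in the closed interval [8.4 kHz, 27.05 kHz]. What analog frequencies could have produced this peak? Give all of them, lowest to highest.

Frequencies that alias to 0.9 kHz are k·fs ± 0.9 kHz for integer k ≥ 0.
k=0: 0.9 kHz.
k=1: 8.1 kHz, 9.9 kHz.
k=2: 17.1 kHz, 18.9 kHz.
k=3: 26.1 kHz, 27.9 kHz.
k=4: 35.1 kHz, 36.9 kHz.
Within [8.4 kHz, 27.05 kHz]: 9.9 kHz, 17.1 kHz, 18.9 kHz, 26.1 kHz.

9.9 kHz, 17.1 kHz, 18.9 kHz, 26.1 kHz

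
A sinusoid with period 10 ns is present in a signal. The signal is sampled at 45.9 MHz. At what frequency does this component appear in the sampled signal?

8.2 MHz

T = 10 ns → f = 1/T = 100 MHz.
100 MHz mod fs = 8.2 MHz.
8.2 MHz ≤ fs/2 = 22.95 MHz, appears at 8.2 MHz.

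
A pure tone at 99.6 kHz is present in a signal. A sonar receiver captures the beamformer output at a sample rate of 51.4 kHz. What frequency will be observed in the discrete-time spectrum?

99.6 kHz mod fs = 48.2 kHz.
48.2 kHz > fs/2 = 25.7 kHz, folds to fs − 48.2 kHz = 3.2 kHz.

3.2 kHz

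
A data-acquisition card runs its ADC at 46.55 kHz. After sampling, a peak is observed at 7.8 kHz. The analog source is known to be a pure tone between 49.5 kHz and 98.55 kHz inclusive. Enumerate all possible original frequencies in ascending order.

54.35 kHz, 85.3 kHz

Frequencies that alias to 7.8 kHz are k·fs ± 7.8 kHz for integer k ≥ 0.
k=0: 7.8 kHz.
k=1: 38.75 kHz, 54.35 kHz.
k=2: 85.3 kHz, 100.9 kHz.
k=3: 131.85 kHz, 147.45 kHz.
Within [49.5 kHz, 98.55 kHz]: 54.35 kHz, 85.3 kHz.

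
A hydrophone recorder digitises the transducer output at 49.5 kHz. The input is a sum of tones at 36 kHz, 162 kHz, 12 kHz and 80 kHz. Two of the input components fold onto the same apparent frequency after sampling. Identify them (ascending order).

36 kHz, 162 kHz

fs/2 = 24.75 kHz.
36 kHz > fs/2 = 24.75 kHz, folds to fs − 36 kHz = 13.5 kHz.
162 kHz mod fs = 13.5 kHz.
13.5 kHz ≤ fs/2 = 24.75 kHz, appears at 13.5 kHz.
12 kHz ≤ fs/2 = 24.75 kHz, passes unchanged.
80 kHz mod fs = 30.5 kHz.
30.5 kHz > fs/2 = 24.75 kHz, folds to fs − 30.5 kHz = 19 kHz.
36 kHz and 162 kHz both map to 13.5 kHz.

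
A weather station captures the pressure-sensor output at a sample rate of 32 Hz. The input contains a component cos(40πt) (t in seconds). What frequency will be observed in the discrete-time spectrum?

12 Hz

ω = 40π rad/s → f = ω/(2π) = 20 Hz.
20 Hz > fs/2 = 16 Hz, folds to fs − 20 Hz = 12 Hz.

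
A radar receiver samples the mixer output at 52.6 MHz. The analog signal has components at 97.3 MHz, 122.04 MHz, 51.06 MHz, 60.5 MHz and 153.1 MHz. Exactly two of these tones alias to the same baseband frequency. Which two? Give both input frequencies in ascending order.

fs/2 = 26.3 MHz.
97.3 MHz mod fs = 44.7 MHz.
44.7 MHz > fs/2 = 26.3 MHz, folds to fs − 44.7 MHz = 7.9 MHz.
122.04 MHz mod fs = 16.84 MHz.
16.84 MHz ≤ fs/2 = 26.3 MHz, appears at 16.84 MHz.
51.06 MHz > fs/2 = 26.3 MHz, folds to fs − 51.06 MHz = 1.54 MHz.
60.5 MHz mod fs = 7.9 MHz.
7.9 MHz ≤ fs/2 = 26.3 MHz, appears at 7.9 MHz.
153.1 MHz mod fs = 47.9 MHz.
47.9 MHz > fs/2 = 26.3 MHz, folds to fs − 47.9 MHz = 4.7 MHz.
60.5 MHz and 97.3 MHz both map to 7.9 MHz.

60.5 MHz, 97.3 MHz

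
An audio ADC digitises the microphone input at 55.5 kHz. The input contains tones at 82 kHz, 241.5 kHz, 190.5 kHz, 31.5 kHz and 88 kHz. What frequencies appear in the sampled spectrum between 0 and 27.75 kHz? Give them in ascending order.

19.5 kHz, 23 kHz, 24 kHz, 26.5 kHz

fs/2 = 27.75 kHz.
82 kHz mod fs = 26.5 kHz.
26.5 kHz ≤ fs/2 = 27.75 kHz, appears at 26.5 kHz.
241.5 kHz mod fs = 19.5 kHz.
19.5 kHz ≤ fs/2 = 27.75 kHz, appears at 19.5 kHz.
190.5 kHz mod fs = 24 kHz.
24 kHz ≤ fs/2 = 27.75 kHz, appears at 24 kHz.
31.5 kHz > fs/2 = 27.75 kHz, folds to fs − 31.5 kHz = 24 kHz.
88 kHz mod fs = 32.5 kHz.
32.5 kHz > fs/2 = 27.75 kHz, folds to fs − 32.5 kHz = 23 kHz.
Distinct values: {19.5 kHz, 23 kHz, 24 kHz, 26.5 kHz}.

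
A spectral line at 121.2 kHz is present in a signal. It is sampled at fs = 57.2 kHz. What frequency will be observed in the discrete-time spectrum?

121.2 kHz mod fs = 6.8 kHz.
6.8 kHz ≤ fs/2 = 28.6 kHz, appears at 6.8 kHz.

6.8 kHz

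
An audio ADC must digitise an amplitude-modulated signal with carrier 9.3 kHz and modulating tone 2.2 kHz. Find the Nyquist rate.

AM sidebands sit at fc ± fm = 7.1 kHz and 11.5 kHz.
Highest-frequency component: 11.5 kHz.
Nyquist rate = 2 × 11.5 kHz = 23 kHz.

23 kHz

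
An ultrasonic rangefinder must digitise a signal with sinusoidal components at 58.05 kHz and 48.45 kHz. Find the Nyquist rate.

Highest-frequency component: 58.05 kHz.
Nyquist rate = 2 × 58.05 kHz = 116.1 kHz.

116.1 kHz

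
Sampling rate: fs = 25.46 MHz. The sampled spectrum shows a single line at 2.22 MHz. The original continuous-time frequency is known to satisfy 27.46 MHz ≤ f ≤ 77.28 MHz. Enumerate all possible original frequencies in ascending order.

Frequencies that alias to 2.22 MHz are k·fs ± 2.22 MHz for integer k ≥ 0.
k=0: 2.22 MHz.
k=1: 23.24 MHz, 27.68 MHz.
k=2: 48.7 MHz, 53.14 MHz.
k=3: 74.16 MHz, 78.6 MHz.
k=4: 99.62 MHz, 104.06 MHz.
Within [27.46 MHz, 77.28 MHz]: 27.68 MHz, 48.7 MHz, 53.14 MHz, 74.16 MHz.

27.68 MHz, 48.7 MHz, 53.14 MHz, 74.16 MHz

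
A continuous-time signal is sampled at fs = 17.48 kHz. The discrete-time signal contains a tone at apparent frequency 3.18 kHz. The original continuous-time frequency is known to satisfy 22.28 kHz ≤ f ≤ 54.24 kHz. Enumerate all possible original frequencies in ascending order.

31.78 kHz, 38.14 kHz, 49.26 kHz

Frequencies that alias to 3.18 kHz are k·fs ± 3.18 kHz for integer k ≥ 0.
k=0: 3.18 kHz.
k=1: 14.3 kHz, 20.66 kHz.
k=2: 31.78 kHz, 38.14 kHz.
k=3: 49.26 kHz, 55.62 kHz.
k=4: 66.74 kHz, 73.1 kHz.
Within [22.28 kHz, 54.24 kHz]: 31.78 kHz, 38.14 kHz, 49.26 kHz.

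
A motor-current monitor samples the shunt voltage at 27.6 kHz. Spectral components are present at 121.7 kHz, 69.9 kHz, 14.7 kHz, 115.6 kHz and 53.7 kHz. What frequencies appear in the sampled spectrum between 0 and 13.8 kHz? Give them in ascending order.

fs/2 = 13.8 kHz.
121.7 kHz mod fs = 11.3 kHz.
11.3 kHz ≤ fs/2 = 13.8 kHz, appears at 11.3 kHz.
69.9 kHz mod fs = 14.7 kHz.
14.7 kHz > fs/2 = 13.8 kHz, folds to fs − 14.7 kHz = 12.9 kHz.
14.7 kHz > fs/2 = 13.8 kHz, folds to fs − 14.7 kHz = 12.9 kHz.
115.6 kHz mod fs = 5.2 kHz.
5.2 kHz ≤ fs/2 = 13.8 kHz, appears at 5.2 kHz.
53.7 kHz mod fs = 26.1 kHz.
26.1 kHz > fs/2 = 13.8 kHz, folds to fs − 26.1 kHz = 1.5 kHz.
Distinct values: {1.5 kHz, 5.2 kHz, 11.3 kHz, 12.9 kHz}.

1.5 kHz, 5.2 kHz, 11.3 kHz, 12.9 kHz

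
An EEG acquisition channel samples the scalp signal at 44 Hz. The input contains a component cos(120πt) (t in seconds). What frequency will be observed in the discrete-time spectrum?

16 Hz

ω = 120π rad/s → f = ω/(2π) = 60 Hz.
60 Hz mod fs = 16 Hz.
16 Hz ≤ fs/2 = 22 Hz, appears at 16 Hz.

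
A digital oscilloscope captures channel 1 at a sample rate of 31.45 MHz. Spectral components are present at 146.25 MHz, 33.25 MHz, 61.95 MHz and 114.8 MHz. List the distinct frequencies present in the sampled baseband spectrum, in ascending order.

fs/2 = 15.725 MHz.
146.25 MHz mod fs = 20.45 MHz.
20.45 MHz > fs/2 = 15.725 MHz, folds to fs − 20.45 MHz = 11 MHz.
33.25 MHz mod fs = 1.8 MHz.
1.8 MHz ≤ fs/2 = 15.725 MHz, appears at 1.8 MHz.
61.95 MHz mod fs = 30.5 MHz.
30.5 MHz > fs/2 = 15.725 MHz, folds to fs − 30.5 MHz = 0.95 MHz.
114.8 MHz mod fs = 20.45 MHz.
20.45 MHz > fs/2 = 15.725 MHz, folds to fs − 20.45 MHz = 11 MHz.
Distinct values: {0.95 MHz, 1.8 MHz, 11 MHz}.

0.95 MHz, 1.8 MHz, 11 MHz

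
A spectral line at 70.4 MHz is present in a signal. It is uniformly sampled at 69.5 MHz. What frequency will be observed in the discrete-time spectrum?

70.4 MHz mod fs = 0.9 MHz.
0.9 MHz ≤ fs/2 = 34.75 MHz, appears at 0.9 MHz.

0.9 MHz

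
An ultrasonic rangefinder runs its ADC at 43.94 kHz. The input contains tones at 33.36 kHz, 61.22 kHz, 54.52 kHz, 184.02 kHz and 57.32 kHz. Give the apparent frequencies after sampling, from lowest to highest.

fs/2 = 21.97 kHz.
33.36 kHz > fs/2 = 21.97 kHz, folds to fs − 33.36 kHz = 10.58 kHz.
61.22 kHz mod fs = 17.28 kHz.
17.28 kHz ≤ fs/2 = 21.97 kHz, appears at 17.28 kHz.
54.52 kHz mod fs = 10.58 kHz.
10.58 kHz ≤ fs/2 = 21.97 kHz, appears at 10.58 kHz.
184.02 kHz mod fs = 8.26 kHz.
8.26 kHz ≤ fs/2 = 21.97 kHz, appears at 8.26 kHz.
57.32 kHz mod fs = 13.38 kHz.
13.38 kHz ≤ fs/2 = 21.97 kHz, appears at 13.38 kHz.
Distinct values: {8.26 kHz, 10.58 kHz, 13.38 kHz, 17.28 kHz}.

8.26 kHz, 10.58 kHz, 13.38 kHz, 17.28 kHz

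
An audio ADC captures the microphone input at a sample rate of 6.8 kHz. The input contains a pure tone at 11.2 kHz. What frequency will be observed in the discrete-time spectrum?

11.2 kHz mod fs = 4.4 kHz.
4.4 kHz > fs/2 = 3.4 kHz, folds to fs − 4.4 kHz = 2.4 kHz.

2.4 kHz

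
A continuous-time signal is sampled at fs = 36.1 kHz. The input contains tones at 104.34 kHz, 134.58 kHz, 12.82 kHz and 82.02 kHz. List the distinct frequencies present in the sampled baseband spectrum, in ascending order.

3.96 kHz, 9.82 kHz, 12.82 kHz

fs/2 = 18.05 kHz.
104.34 kHz mod fs = 32.14 kHz.
32.14 kHz > fs/2 = 18.05 kHz, folds to fs − 32.14 kHz = 3.96 kHz.
134.58 kHz mod fs = 26.28 kHz.
26.28 kHz > fs/2 = 18.05 kHz, folds to fs − 26.28 kHz = 9.82 kHz.
12.82 kHz ≤ fs/2 = 18.05 kHz, passes unchanged.
82.02 kHz mod fs = 9.82 kHz.
9.82 kHz ≤ fs/2 = 18.05 kHz, appears at 9.82 kHz.
Distinct values: {3.96 kHz, 9.82 kHz, 12.82 kHz}.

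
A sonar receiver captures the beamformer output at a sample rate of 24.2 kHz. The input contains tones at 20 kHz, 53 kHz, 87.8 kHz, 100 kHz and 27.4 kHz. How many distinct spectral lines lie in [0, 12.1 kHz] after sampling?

4

fs/2 = 12.1 kHz.
20 kHz > fs/2 = 12.1 kHz, folds to fs − 20 kHz = 4.2 kHz.
53 kHz mod fs = 4.6 kHz.
4.6 kHz ≤ fs/2 = 12.1 kHz, appears at 4.6 kHz.
87.8 kHz mod fs = 15.2 kHz.
15.2 kHz > fs/2 = 12.1 kHz, folds to fs − 15.2 kHz = 9 kHz.
100 kHz mod fs = 3.2 kHz.
3.2 kHz ≤ fs/2 = 12.1 kHz, appears at 3.2 kHz.
27.4 kHz mod fs = 3.2 kHz.
3.2 kHz ≤ fs/2 = 12.1 kHz, appears at 3.2 kHz.
Distinct values: {3.2 kHz, 4.2 kHz, 4.6 kHz, 9 kHz} → 4.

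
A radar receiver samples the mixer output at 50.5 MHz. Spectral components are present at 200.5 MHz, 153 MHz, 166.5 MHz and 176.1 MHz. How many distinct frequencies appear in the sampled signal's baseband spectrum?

fs/2 = 25.25 MHz.
200.5 MHz mod fs = 49 MHz.
49 MHz > fs/2 = 25.25 MHz, folds to fs − 49 MHz = 1.5 MHz.
153 MHz mod fs = 1.5 MHz.
1.5 MHz ≤ fs/2 = 25.25 MHz, appears at 1.5 MHz.
166.5 MHz mod fs = 15 MHz.
15 MHz ≤ fs/2 = 25.25 MHz, appears at 15 MHz.
176.1 MHz mod fs = 24.6 MHz.
24.6 MHz ≤ fs/2 = 25.25 MHz, appears at 24.6 MHz.
Distinct values: {1.5 MHz, 15 MHz, 24.6 MHz} → 3.

3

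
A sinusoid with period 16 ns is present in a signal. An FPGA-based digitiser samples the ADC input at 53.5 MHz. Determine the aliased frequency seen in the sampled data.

T = 16 ns → f = 1/T = 62.5 MHz.
62.5 MHz mod fs = 9 MHz.
9 MHz ≤ fs/2 = 26.75 MHz, appears at 9 MHz.

9 MHz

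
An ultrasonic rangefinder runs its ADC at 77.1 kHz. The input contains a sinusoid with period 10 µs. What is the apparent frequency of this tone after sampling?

22.9 kHz

T = 10 µs → f = 1/T = 100 kHz.
100 kHz mod fs = 22.9 kHz.
22.9 kHz ≤ fs/2 = 38.55 kHz, appears at 22.9 kHz.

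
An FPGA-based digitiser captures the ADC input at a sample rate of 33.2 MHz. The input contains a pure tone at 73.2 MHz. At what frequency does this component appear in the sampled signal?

73.2 MHz mod fs = 6.8 MHz.
6.8 MHz ≤ fs/2 = 16.6 MHz, appears at 6.8 MHz.

6.8 MHz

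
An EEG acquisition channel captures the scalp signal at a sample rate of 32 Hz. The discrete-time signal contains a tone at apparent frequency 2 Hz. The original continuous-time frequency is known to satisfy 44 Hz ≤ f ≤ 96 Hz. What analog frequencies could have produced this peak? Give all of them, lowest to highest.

62 Hz, 66 Hz, 94 Hz

Frequencies that alias to 2 Hz are k·fs ± 2 Hz for integer k ≥ 0.
k=0: 2 Hz.
k=1: 30 Hz, 34 Hz.
k=2: 62 Hz, 66 Hz.
k=3: 94 Hz, 98 Hz.
k=4: 126 Hz, 130 Hz.
Within [44 Hz, 96 Hz]: 62 Hz, 66 Hz, 94 Hz.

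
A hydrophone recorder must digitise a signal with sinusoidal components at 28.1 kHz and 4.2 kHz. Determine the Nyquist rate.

56.2 kHz

Highest-frequency component: 28.1 kHz.
Nyquist rate = 2 × 28.1 kHz = 56.2 kHz.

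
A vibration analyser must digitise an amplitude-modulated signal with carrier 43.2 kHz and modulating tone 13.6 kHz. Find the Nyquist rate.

AM sidebands sit at fc ± fm = 29.6 kHz and 56.8 kHz.
Highest-frequency component: 56.8 kHz.
Nyquist rate = 2 × 56.8 kHz = 113.6 kHz.

113.6 kHz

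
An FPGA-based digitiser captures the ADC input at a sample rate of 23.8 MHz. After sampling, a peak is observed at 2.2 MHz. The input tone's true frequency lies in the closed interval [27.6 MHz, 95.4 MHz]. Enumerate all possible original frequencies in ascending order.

Frequencies that alias to 2.2 MHz are k·fs ± 2.2 MHz for integer k ≥ 0.
k=0: 2.2 MHz.
k=1: 21.6 MHz, 26 MHz.
k=2: 45.4 MHz, 49.8 MHz.
k=3: 69.2 MHz, 73.6 MHz.
k=4: 93 MHz, 97.4 MHz.
k=5: 116.8 MHz, 121.2 MHz.
Within [27.6 MHz, 95.4 MHz]: 45.4 MHz, 49.8 MHz, 69.2 MHz, 73.6 MHz, 93 MHz.

45.4 MHz, 49.8 MHz, 69.2 MHz, 73.6 MHz, 93 MHz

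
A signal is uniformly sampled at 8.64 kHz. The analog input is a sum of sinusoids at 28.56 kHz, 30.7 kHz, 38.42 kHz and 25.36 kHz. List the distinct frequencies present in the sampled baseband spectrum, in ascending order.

0.56 kHz, 2.64 kHz, 3.86 kHz

fs/2 = 4.32 kHz.
28.56 kHz mod fs = 2.64 kHz.
2.64 kHz ≤ fs/2 = 4.32 kHz, appears at 2.64 kHz.
30.7 kHz mod fs = 4.78 kHz.
4.78 kHz > fs/2 = 4.32 kHz, folds to fs − 4.78 kHz = 3.86 kHz.
38.42 kHz mod fs = 3.86 kHz.
3.86 kHz ≤ fs/2 = 4.32 kHz, appears at 3.86 kHz.
25.36 kHz mod fs = 8.08 kHz.
8.08 kHz > fs/2 = 4.32 kHz, folds to fs − 8.08 kHz = 0.56 kHz.
Distinct values: {0.56 kHz, 2.64 kHz, 3.86 kHz}.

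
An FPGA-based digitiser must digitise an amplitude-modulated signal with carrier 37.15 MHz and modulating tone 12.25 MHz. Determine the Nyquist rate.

AM sidebands sit at fc ± fm = 24.9 MHz and 49.4 MHz.
Highest-frequency component: 49.4 MHz.
Nyquist rate = 2 × 49.4 MHz = 98.8 MHz.

98.8 MHz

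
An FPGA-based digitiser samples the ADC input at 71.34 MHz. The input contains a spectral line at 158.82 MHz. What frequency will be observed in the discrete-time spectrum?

158.82 MHz mod fs = 16.14 MHz.
16.14 MHz ≤ fs/2 = 35.67 MHz, appears at 16.14 MHz.

16.14 MHz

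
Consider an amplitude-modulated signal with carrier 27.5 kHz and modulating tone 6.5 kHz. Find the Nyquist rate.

68 kHz

AM sidebands sit at fc ± fm = 21 kHz and 34 kHz.
Highest-frequency component: 34 kHz.
Nyquist rate = 2 × 34 kHz = 68 kHz.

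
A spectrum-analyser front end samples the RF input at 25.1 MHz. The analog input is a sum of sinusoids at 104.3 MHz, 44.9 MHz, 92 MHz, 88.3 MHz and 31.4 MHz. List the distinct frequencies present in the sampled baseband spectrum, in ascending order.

3.9 MHz, 5.3 MHz, 6.3 MHz, 8.4 MHz, 12.1 MHz

fs/2 = 12.55 MHz.
104.3 MHz mod fs = 3.9 MHz.
3.9 MHz ≤ fs/2 = 12.55 MHz, appears at 3.9 MHz.
44.9 MHz mod fs = 19.8 MHz.
19.8 MHz > fs/2 = 12.55 MHz, folds to fs − 19.8 MHz = 5.3 MHz.
92 MHz mod fs = 16.7 MHz.
16.7 MHz > fs/2 = 12.55 MHz, folds to fs − 16.7 MHz = 8.4 MHz.
88.3 MHz mod fs = 13 MHz.
13 MHz > fs/2 = 12.55 MHz, folds to fs − 13 MHz = 12.1 MHz.
31.4 MHz mod fs = 6.3 MHz.
6.3 MHz ≤ fs/2 = 12.55 MHz, appears at 6.3 MHz.
Distinct values: {3.9 MHz, 5.3 MHz, 6.3 MHz, 8.4 MHz, 12.1 MHz}.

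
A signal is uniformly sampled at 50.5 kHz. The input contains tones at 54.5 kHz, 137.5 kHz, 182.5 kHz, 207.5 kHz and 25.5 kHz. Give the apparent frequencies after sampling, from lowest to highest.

4 kHz, 5.5 kHz, 14 kHz, 19.5 kHz, 25 kHz

fs/2 = 25.25 kHz.
54.5 kHz mod fs = 4 kHz.
4 kHz ≤ fs/2 = 25.25 kHz, appears at 4 kHz.
137.5 kHz mod fs = 36.5 kHz.
36.5 kHz > fs/2 = 25.25 kHz, folds to fs − 36.5 kHz = 14 kHz.
182.5 kHz mod fs = 31 kHz.
31 kHz > fs/2 = 25.25 kHz, folds to fs − 31 kHz = 19.5 kHz.
207.5 kHz mod fs = 5.5 kHz.
5.5 kHz ≤ fs/2 = 25.25 kHz, appears at 5.5 kHz.
25.5 kHz > fs/2 = 25.25 kHz, folds to fs − 25.5 kHz = 25 kHz.
Distinct values: {4 kHz, 5.5 kHz, 14 kHz, 19.5 kHz, 25 kHz}.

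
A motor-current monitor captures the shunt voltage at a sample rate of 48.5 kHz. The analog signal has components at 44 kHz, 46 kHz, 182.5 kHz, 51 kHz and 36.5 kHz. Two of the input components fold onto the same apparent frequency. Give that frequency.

2.5 kHz

fs/2 = 24.25 kHz.
44 kHz > fs/2 = 24.25 kHz, folds to fs − 44 kHz = 4.5 kHz.
46 kHz > fs/2 = 24.25 kHz, folds to fs − 46 kHz = 2.5 kHz.
182.5 kHz mod fs = 37 kHz.
37 kHz > fs/2 = 24.25 kHz, folds to fs − 37 kHz = 11.5 kHz.
51 kHz mod fs = 2.5 kHz.
2.5 kHz ≤ fs/2 = 24.25 kHz, appears at 2.5 kHz.
36.5 kHz > fs/2 = 24.25 kHz, folds to fs − 36.5 kHz = 12 kHz.
46 kHz and 51 kHz both map to 2.5 kHz.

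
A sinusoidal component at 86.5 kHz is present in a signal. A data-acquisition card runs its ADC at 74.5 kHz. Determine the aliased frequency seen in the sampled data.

86.5 kHz mod fs = 12 kHz.
12 kHz ≤ fs/2 = 37.25 kHz, appears at 12 kHz.

12 kHz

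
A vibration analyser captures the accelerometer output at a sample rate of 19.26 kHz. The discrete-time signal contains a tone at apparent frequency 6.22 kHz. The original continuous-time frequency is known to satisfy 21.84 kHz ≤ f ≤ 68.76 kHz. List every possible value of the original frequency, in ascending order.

Frequencies that alias to 6.22 kHz are k·fs ± 6.22 kHz for integer k ≥ 0.
k=0: 6.22 kHz.
k=1: 13.04 kHz, 25.48 kHz.
k=2: 32.3 kHz, 44.74 kHz.
k=3: 51.56 kHz, 64 kHz.
k=4: 70.82 kHz, 83.26 kHz.
Within [21.84 kHz, 68.76 kHz]: 25.48 kHz, 32.3 kHz, 44.74 kHz, 51.56 kHz, 64 kHz.

25.48 kHz, 32.3 kHz, 44.74 kHz, 51.56 kHz, 64 kHz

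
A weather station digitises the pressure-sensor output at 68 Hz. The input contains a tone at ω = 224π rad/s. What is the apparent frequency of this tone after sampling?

ω = 224π rad/s → f = ω/(2π) = 112 Hz.
112 Hz mod fs = 44 Hz.
44 Hz > fs/2 = 34 Hz, folds to fs − 44 Hz = 24 Hz.

24 Hz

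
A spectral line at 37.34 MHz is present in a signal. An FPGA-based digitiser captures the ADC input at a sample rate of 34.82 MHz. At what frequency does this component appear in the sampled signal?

37.34 MHz mod fs = 2.52 MHz.
2.52 MHz ≤ fs/2 = 17.41 MHz, appears at 2.52 MHz.

2.52 MHz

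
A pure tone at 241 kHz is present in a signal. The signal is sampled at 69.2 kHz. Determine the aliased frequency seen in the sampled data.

33.4 kHz

241 kHz mod fs = 33.4 kHz.
33.4 kHz ≤ fs/2 = 34.6 kHz, appears at 33.4 kHz.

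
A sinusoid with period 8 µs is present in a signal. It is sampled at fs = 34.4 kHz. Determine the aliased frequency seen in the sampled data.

12.6 kHz

T = 8 µs → f = 1/T = 125 kHz.
125 kHz mod fs = 21.8 kHz.
21.8 kHz > fs/2 = 17.2 kHz, folds to fs − 21.8 kHz = 12.6 kHz.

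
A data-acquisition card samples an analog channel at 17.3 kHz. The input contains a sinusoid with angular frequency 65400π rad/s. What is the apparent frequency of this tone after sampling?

1.9 kHz

ω = 65400π rad/s → f = ω/(2π) = 32700 Hz = 32.7 kHz.
32.7 kHz mod fs = 15.4 kHz.
15.4 kHz > fs/2 = 8.65 kHz, folds to fs − 15.4 kHz = 1.9 kHz.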